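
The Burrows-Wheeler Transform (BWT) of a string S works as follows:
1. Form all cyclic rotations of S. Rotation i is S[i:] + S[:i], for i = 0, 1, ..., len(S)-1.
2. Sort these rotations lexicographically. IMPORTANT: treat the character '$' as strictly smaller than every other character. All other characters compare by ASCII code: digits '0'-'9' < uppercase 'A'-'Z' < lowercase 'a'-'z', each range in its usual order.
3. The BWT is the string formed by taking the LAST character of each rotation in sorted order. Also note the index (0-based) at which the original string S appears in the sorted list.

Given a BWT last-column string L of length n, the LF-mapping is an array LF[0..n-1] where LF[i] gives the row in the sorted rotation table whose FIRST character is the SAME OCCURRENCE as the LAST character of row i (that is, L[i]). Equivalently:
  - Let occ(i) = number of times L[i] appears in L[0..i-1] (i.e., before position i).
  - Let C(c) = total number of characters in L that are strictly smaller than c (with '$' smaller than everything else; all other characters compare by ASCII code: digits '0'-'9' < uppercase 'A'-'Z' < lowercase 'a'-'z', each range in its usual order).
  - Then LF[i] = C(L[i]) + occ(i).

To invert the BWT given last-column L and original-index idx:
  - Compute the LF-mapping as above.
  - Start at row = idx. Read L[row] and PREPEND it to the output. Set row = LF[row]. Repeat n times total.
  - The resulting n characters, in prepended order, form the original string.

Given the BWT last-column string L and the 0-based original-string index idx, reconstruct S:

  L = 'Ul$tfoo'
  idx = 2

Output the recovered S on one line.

LF mapping: 1 3 0 6 2 4 5
Walk LF starting at row 2, prepending L[row]:
  step 1: row=2, L[2]='$', prepend. Next row=LF[2]=0
  step 2: row=0, L[0]='U', prepend. Next row=LF[0]=1
  step 3: row=1, L[1]='l', prepend. Next row=LF[1]=3
  step 4: row=3, L[3]='t', prepend. Next row=LF[3]=6
  step 5: row=6, L[6]='o', prepend. Next row=LF[6]=5
  step 6: row=5, L[5]='o', prepend. Next row=LF[5]=4
  step 7: row=4, L[4]='f', prepend. Next row=LF[4]=2
Reversed output: footlU$

Answer: footlU$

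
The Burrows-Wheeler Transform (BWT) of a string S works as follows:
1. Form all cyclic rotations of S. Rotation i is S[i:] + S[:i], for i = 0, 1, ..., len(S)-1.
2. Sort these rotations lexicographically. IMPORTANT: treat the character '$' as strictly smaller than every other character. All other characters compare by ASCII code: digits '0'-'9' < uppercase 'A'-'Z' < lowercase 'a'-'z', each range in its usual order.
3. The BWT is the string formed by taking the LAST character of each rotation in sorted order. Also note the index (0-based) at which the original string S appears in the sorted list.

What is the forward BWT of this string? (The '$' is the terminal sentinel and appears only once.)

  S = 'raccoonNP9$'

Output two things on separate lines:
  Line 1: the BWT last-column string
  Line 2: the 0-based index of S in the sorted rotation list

All 11 rotations (rotation i = S[i:]+S[:i]):
  rot[0] = raccoonNP9$
  rot[1] = accoonNP9$r
  rot[2] = ccoonNP9$ra
  rot[3] = coonNP9$rac
  rot[4] = oonNP9$racc
  rot[5] = onNP9$racco
  rot[6] = nNP9$raccoo
  rot[7] = NP9$raccoon
  rot[8] = P9$raccoonN
  rot[9] = 9$raccoonNP
  rot[10] = $raccoonNP9
Sorted (with $ < everything):
  sorted[0] = $raccoonNP9  (last char: '9')
  sorted[1] = 9$raccoonNP  (last char: 'P')
  sorted[2] = NP9$raccoon  (last char: 'n')
  sorted[3] = P9$raccoonN  (last char: 'N')
  sorted[4] = accoonNP9$r  (last char: 'r')
  sorted[5] = ccoonNP9$ra  (last char: 'a')
  sorted[6] = coonNP9$rac  (last char: 'c')
  sorted[7] = nNP9$raccoo  (last char: 'o')
  sorted[8] = onNP9$racco  (last char: 'o')
  sorted[9] = oonNP9$racc  (last char: 'c')
  sorted[10] = raccoonNP9$  (last char: '$')
Last column: 9PnNracooc$
Original string S is at sorted index 10

Answer: 9PnNracooc$
10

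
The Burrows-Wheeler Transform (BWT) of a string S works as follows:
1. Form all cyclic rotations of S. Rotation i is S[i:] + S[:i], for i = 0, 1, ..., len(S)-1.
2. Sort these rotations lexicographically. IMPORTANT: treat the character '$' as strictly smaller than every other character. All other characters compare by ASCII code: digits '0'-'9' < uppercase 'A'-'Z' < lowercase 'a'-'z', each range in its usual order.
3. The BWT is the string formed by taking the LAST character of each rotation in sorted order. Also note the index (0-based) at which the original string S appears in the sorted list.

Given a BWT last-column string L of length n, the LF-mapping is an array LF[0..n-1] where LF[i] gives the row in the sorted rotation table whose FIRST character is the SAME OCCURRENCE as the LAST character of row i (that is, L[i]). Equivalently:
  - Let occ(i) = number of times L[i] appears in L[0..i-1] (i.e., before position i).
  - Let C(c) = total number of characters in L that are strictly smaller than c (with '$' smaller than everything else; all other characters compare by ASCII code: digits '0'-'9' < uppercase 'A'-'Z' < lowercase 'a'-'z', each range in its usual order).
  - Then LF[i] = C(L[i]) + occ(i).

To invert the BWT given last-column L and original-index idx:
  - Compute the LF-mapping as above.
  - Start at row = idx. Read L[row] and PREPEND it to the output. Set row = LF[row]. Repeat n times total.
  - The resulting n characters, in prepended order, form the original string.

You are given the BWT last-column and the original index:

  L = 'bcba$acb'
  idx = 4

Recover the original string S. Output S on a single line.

LF mapping: 3 6 4 1 0 2 7 5
Walk LF starting at row 4, prepending L[row]:
  step 1: row=4, L[4]='$', prepend. Next row=LF[4]=0
  step 2: row=0, L[0]='b', prepend. Next row=LF[0]=3
  step 3: row=3, L[3]='a', prepend. Next row=LF[3]=1
  step 4: row=1, L[1]='c', prepend. Next row=LF[1]=6
  step 5: row=6, L[6]='c', prepend. Next row=LF[6]=7
  step 6: row=7, L[7]='b', prepend. Next row=LF[7]=5
  step 7: row=5, L[5]='a', prepend. Next row=LF[5]=2
  step 8: row=2, L[2]='b', prepend. Next row=LF[2]=4
Reversed output: babccab$

Answer: babccab$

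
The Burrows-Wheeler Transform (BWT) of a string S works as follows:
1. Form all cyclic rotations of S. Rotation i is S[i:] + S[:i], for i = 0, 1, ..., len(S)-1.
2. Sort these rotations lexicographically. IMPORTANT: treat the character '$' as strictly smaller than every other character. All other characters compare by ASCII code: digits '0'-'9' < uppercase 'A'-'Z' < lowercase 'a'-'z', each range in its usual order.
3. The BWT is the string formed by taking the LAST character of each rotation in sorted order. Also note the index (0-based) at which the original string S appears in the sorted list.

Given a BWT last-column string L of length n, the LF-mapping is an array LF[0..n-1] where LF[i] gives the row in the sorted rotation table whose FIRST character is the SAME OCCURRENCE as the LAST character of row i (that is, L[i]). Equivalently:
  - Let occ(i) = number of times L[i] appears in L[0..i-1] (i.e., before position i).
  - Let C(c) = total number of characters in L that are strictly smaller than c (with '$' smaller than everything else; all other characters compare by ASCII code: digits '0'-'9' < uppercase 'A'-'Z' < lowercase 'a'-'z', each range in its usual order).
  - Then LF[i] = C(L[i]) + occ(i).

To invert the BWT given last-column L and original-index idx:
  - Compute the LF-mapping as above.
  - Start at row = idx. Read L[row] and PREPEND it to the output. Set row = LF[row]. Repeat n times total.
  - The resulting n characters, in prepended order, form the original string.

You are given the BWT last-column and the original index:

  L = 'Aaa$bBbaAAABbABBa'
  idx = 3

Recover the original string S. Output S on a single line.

Answer: ABbBAabaBaABbAaA$

Derivation:
LF mapping: 1 10 11 0 14 6 15 12 2 3 4 7 16 5 8 9 13
Walk LF starting at row 3, prepending L[row]:
  step 1: row=3, L[3]='$', prepend. Next row=LF[3]=0
  step 2: row=0, L[0]='A', prepend. Next row=LF[0]=1
  step 3: row=1, L[1]='a', prepend. Next row=LF[1]=10
  step 4: row=10, L[10]='A', prepend. Next row=LF[10]=4
  step 5: row=4, L[4]='b', prepend. Next row=LF[4]=14
  step 6: row=14, L[14]='B', prepend. Next row=LF[14]=8
  step 7: row=8, L[8]='A', prepend. Next row=LF[8]=2
  step 8: row=2, L[2]='a', prepend. Next row=LF[2]=11
  step 9: row=11, L[11]='B', prepend. Next row=LF[11]=7
  step 10: row=7, L[7]='a', prepend. Next row=LF[7]=12
  step 11: row=12, L[12]='b', prepend. Next row=LF[12]=16
  step 12: row=16, L[16]='a', prepend. Next row=LF[16]=13
  step 13: row=13, L[13]='A', prepend. Next row=LF[13]=5
  step 14: row=5, L[5]='B', prepend. Next row=LF[5]=6
  step 15: row=6, L[6]='b', prepend. Next row=LF[6]=15
  step 16: row=15, L[15]='B', prepend. Next row=LF[15]=9
  step 17: row=9, L[9]='A', prepend. Next row=LF[9]=3
Reversed output: ABbBAabaBaABbAaA$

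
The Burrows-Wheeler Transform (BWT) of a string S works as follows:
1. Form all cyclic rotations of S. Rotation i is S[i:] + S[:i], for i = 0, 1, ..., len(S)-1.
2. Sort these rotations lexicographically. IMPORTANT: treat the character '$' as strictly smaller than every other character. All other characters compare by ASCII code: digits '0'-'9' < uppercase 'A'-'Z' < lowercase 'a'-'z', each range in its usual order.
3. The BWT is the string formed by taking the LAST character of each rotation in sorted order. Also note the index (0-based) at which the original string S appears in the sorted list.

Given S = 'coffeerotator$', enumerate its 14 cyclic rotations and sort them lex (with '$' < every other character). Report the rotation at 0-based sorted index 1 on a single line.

Answer: ator$coffeerot

Derivation:
All 14 rotations (rotation i = S[i:]+S[:i]):
  rot[0] = coffeerotator$
  rot[1] = offeerotator$c
  rot[2] = ffeerotator$co
  rot[3] = feerotator$cof
  rot[4] = eerotator$coff
  rot[5] = erotator$coffe
  rot[6] = rotator$coffee
  rot[7] = otator$coffeer
  rot[8] = tator$coffeero
  rot[9] = ator$coffeerot
  rot[10] = tor$coffeerota
  rot[11] = or$coffeerotat
  rot[12] = r$coffeerotato
  rot[13] = $coffeerotator
Sorted (with $ < everything):
  sorted[0] = $coffeerotator
  sorted[1] = ator$coffeerot
  sorted[2] = coffeerotator$
  sorted[3] = eerotator$coff
  sorted[4] = erotator$coffe
  sorted[5] = feerotator$cof
  sorted[6] = ffeerotator$co
  sorted[7] = offeerotator$c
  sorted[8] = or$coffeerotat
  sorted[9] = otator$coffeer
  sorted[10] = r$coffeerotato
  sorted[11] = rotator$coffee
  sorted[12] = tator$coffeero
  sorted[13] = tor$coffeerota
sorted[1] = ator$coffeerot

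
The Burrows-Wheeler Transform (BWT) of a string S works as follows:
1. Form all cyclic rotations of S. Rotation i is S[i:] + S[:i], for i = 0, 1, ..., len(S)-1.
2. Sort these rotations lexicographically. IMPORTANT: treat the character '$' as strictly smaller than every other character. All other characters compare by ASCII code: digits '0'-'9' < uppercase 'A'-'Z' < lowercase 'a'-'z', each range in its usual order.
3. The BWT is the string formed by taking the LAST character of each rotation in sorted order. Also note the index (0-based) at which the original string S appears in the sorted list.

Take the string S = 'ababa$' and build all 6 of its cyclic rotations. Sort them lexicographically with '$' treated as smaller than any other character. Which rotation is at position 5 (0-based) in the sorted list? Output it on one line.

Answer: baba$a

Derivation:
All 6 rotations (rotation i = S[i:]+S[:i]):
  rot[0] = ababa$
  rot[1] = baba$a
  rot[2] = aba$ab
  rot[3] = ba$aba
  rot[4] = a$abab
  rot[5] = $ababa
Sorted (with $ < everything):
  sorted[0] = $ababa
  sorted[1] = a$abab
  sorted[2] = aba$ab
  sorted[3] = ababa$
  sorted[4] = ba$aba
  sorted[5] = baba$a
sorted[5] = baba$a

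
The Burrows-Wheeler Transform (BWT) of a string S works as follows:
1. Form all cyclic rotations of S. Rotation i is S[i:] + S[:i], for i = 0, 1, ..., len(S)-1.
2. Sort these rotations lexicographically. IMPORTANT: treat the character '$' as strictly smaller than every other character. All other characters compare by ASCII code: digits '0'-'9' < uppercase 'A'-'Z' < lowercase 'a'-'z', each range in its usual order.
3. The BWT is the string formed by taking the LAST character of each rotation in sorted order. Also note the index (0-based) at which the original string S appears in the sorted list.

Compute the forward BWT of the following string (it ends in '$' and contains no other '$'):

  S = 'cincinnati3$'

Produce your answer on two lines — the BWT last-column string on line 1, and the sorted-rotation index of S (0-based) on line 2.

Answer: 3in$ntccniia
3

Derivation:
All 12 rotations (rotation i = S[i:]+S[:i]):
  rot[0] = cincinnati3$
  rot[1] = incinnati3$c
  rot[2] = ncinnati3$ci
  rot[3] = cinnati3$cin
  rot[4] = innati3$cinc
  rot[5] = nnati3$cinci
  rot[6] = nati3$cincin
  rot[7] = ati3$cincinn
  rot[8] = ti3$cincinna
  rot[9] = i3$cincinnat
  rot[10] = 3$cincinnati
  rot[11] = $cincinnati3
Sorted (with $ < everything):
  sorted[0] = $cincinnati3  (last char: '3')
  sorted[1] = 3$cincinnati  (last char: 'i')
  sorted[2] = ati3$cincinn  (last char: 'n')
  sorted[3] = cincinnati3$  (last char: '$')
  sorted[4] = cinnati3$cin  (last char: 'n')
  sorted[5] = i3$cincinnat  (last char: 't')
  sorted[6] = incinnati3$c  (last char: 'c')
  sorted[7] = innati3$cinc  (last char: 'c')
  sorted[8] = nati3$cincin  (last char: 'n')
  sorted[9] = ncinnati3$ci  (last char: 'i')
  sorted[10] = nnati3$cinci  (last char: 'i')
  sorted[11] = ti3$cincinna  (last char: 'a')
Last column: 3in$ntccniia
Original string S is at sorted index 3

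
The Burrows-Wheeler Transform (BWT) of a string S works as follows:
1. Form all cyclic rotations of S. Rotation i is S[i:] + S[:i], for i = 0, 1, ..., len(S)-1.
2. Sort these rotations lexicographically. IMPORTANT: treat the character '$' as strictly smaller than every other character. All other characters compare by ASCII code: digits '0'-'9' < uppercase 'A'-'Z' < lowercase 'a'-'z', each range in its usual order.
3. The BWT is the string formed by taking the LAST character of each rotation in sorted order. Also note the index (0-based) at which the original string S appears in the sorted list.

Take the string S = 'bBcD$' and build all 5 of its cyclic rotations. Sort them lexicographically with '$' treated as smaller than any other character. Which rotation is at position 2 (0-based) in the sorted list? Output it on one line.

All 5 rotations (rotation i = S[i:]+S[:i]):
  rot[0] = bBcD$
  rot[1] = BcD$b
  rot[2] = cD$bB
  rot[3] = D$bBc
  rot[4] = $bBcD
Sorted (with $ < everything):
  sorted[0] = $bBcD
  sorted[1] = BcD$b
  sorted[2] = D$bBc
  sorted[3] = bBcD$
  sorted[4] = cD$bB
sorted[2] = D$bBc

Answer: D$bBc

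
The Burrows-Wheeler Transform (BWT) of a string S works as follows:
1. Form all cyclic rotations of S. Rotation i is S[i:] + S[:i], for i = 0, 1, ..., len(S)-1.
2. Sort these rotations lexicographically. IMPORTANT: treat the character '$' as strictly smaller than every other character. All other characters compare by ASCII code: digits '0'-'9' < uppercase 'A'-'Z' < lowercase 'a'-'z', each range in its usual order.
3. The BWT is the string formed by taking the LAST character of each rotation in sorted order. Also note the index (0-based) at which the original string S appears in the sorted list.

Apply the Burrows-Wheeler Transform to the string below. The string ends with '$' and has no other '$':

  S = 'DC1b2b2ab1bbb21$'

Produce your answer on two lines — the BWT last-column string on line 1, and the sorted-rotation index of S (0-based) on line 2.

Answer: 12CbbbbD$2ab21b1
8

Derivation:
All 16 rotations (rotation i = S[i:]+S[:i]):
  rot[0] = DC1b2b2ab1bbb21$
  rot[1] = C1b2b2ab1bbb21$D
  rot[2] = 1b2b2ab1bbb21$DC
  rot[3] = b2b2ab1bbb21$DC1
  rot[4] = 2b2ab1bbb21$DC1b
  rot[5] = b2ab1bbb21$DC1b2
  rot[6] = 2ab1bbb21$DC1b2b
  rot[7] = ab1bbb21$DC1b2b2
  rot[8] = b1bbb21$DC1b2b2a
  rot[9] = 1bbb21$DC1b2b2ab
  rot[10] = bbb21$DC1b2b2ab1
  rot[11] = bb21$DC1b2b2ab1b
  rot[12] = b21$DC1b2b2ab1bb
  rot[13] = 21$DC1b2b2ab1bbb
  rot[14] = 1$DC1b2b2ab1bbb2
  rot[15] = $DC1b2b2ab1bbb21
Sorted (with $ < everything):
  sorted[0] = $DC1b2b2ab1bbb21  (last char: '1')
  sorted[1] = 1$DC1b2b2ab1bbb2  (last char: '2')
  sorted[2] = 1b2b2ab1bbb21$DC  (last char: 'C')
  sorted[3] = 1bbb21$DC1b2b2ab  (last char: 'b')
  sorted[4] = 21$DC1b2b2ab1bbb  (last char: 'b')
  sorted[5] = 2ab1bbb21$DC1b2b  (last char: 'b')
  sorted[6] = 2b2ab1bbb21$DC1b  (last char: 'b')
  sorted[7] = C1b2b2ab1bbb21$D  (last char: 'D')
  sorted[8] = DC1b2b2ab1bbb21$  (last char: '$')
  sorted[9] = ab1bbb21$DC1b2b2  (last char: '2')
  sorted[10] = b1bbb21$DC1b2b2a  (last char: 'a')
  sorted[11] = b21$DC1b2b2ab1bb  (last char: 'b')
  sorted[12] = b2ab1bbb21$DC1b2  (last char: '2')
  sorted[13] = b2b2ab1bbb21$DC1  (last char: '1')
  sorted[14] = bb21$DC1b2b2ab1b  (last char: 'b')
  sorted[15] = bbb21$DC1b2b2ab1  (last char: '1')
Last column: 12CbbbbD$2ab21b1
Original string S is at sorted index 8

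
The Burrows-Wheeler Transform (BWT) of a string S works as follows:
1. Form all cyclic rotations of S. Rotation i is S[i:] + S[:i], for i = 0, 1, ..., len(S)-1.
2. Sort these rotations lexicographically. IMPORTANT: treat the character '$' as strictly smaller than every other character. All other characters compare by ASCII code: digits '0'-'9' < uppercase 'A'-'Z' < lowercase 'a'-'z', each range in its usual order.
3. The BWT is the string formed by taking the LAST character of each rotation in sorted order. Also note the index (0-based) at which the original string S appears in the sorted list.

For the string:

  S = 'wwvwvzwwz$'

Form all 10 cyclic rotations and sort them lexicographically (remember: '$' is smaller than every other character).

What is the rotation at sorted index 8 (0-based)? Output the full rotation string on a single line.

Answer: z$wwvwvzww

Derivation:
All 10 rotations (rotation i = S[i:]+S[:i]):
  rot[0] = wwvwvzwwz$
  rot[1] = wvwvzwwz$w
  rot[2] = vwvzwwz$ww
  rot[3] = wvzwwz$wwv
  rot[4] = vzwwz$wwvw
  rot[5] = zwwz$wwvwv
  rot[6] = wwz$wwvwvz
  rot[7] = wz$wwvwvzw
  rot[8] = z$wwvwvzww
  rot[9] = $wwvwvzwwz
Sorted (with $ < everything):
  sorted[0] = $wwvwvzwwz
  sorted[1] = vwvzwwz$ww
  sorted[2] = vzwwz$wwvw
  sorted[3] = wvwvzwwz$w
  sorted[4] = wvzwwz$wwv
  sorted[5] = wwvwvzwwz$
  sorted[6] = wwz$wwvwvz
  sorted[7] = wz$wwvwvzw
  sorted[8] = z$wwvwvzww
  sorted[9] = zwwz$wwvwv
sorted[8] = z$wwvwvzww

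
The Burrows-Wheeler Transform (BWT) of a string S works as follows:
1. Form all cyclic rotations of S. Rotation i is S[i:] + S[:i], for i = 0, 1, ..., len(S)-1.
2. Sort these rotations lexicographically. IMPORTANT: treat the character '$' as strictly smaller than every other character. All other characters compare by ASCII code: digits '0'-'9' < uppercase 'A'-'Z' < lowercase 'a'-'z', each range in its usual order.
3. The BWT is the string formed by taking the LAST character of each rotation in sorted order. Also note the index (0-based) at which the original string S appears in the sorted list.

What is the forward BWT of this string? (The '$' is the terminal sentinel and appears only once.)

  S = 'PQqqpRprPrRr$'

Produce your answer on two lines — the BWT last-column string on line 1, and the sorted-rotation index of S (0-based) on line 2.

All 13 rotations (rotation i = S[i:]+S[:i]):
  rot[0] = PQqqpRprPrRr$
  rot[1] = QqqpRprPrRr$P
  rot[2] = qqpRprPrRr$PQ
  rot[3] = qpRprPrRr$PQq
  rot[4] = pRprPrRr$PQqq
  rot[5] = RprPrRr$PQqqp
  rot[6] = prPrRr$PQqqpR
  rot[7] = rPrRr$PQqqpRp
  rot[8] = PrRr$PQqqpRpr
  rot[9] = rRr$PQqqpRprP
  rot[10] = Rr$PQqqpRprPr
  rot[11] = r$PQqqpRprPrR
  rot[12] = $PQqqpRprPrRr
Sorted (with $ < everything):
  sorted[0] = $PQqqpRprPrRr  (last char: 'r')
  sorted[1] = PQqqpRprPrRr$  (last char: '$')
  sorted[2] = PrRr$PQqqpRpr  (last char: 'r')
  sorted[3] = QqqpRprPrRr$P  (last char: 'P')
  sorted[4] = RprPrRr$PQqqp  (last char: 'p')
  sorted[5] = Rr$PQqqpRprPr  (last char: 'r')
  sorted[6] = pRprPrRr$PQqq  (last char: 'q')
  sorted[7] = prPrRr$PQqqpR  (last char: 'R')
  sorted[8] = qpRprPrRr$PQq  (last char: 'q')
  sorted[9] = qqpRprPrRr$PQ  (last char: 'Q')
  sorted[10] = r$PQqqpRprPrR  (last char: 'R')
  sorted[11] = rPrRr$PQqqpRp  (last char: 'p')
  sorted[12] = rRr$PQqqpRprP  (last char: 'P')
Last column: r$rPprqRqQRpP
Original string S is at sorted index 1

Answer: r$rPprqRqQRpP
1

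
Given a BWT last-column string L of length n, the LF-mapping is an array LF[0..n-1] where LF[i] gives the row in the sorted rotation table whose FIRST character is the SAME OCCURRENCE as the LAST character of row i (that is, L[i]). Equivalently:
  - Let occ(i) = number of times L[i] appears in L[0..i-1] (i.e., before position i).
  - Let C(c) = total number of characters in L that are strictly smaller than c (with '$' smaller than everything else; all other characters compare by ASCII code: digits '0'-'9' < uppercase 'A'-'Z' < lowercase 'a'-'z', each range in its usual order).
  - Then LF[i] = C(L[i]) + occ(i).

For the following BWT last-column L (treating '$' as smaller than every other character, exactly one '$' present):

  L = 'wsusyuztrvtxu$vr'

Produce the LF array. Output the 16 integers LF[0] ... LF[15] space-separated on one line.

Char counts: '$':1, 'r':2, 's':2, 't':2, 'u':3, 'v':2, 'w':1, 'x':1, 'y':1, 'z':1
C (first-col start): C('$')=0, C('r')=1, C('s')=3, C('t')=5, C('u')=7, C('v')=10, C('w')=12, C('x')=13, C('y')=14, C('z')=15
L[0]='w': occ=0, LF[0]=C('w')+0=12+0=12
L[1]='s': occ=0, LF[1]=C('s')+0=3+0=3
L[2]='u': occ=0, LF[2]=C('u')+0=7+0=7
L[3]='s': occ=1, LF[3]=C('s')+1=3+1=4
L[4]='y': occ=0, LF[4]=C('y')+0=14+0=14
L[5]='u': occ=1, LF[5]=C('u')+1=7+1=8
L[6]='z': occ=0, LF[6]=C('z')+0=15+0=15
L[7]='t': occ=0, LF[7]=C('t')+0=5+0=5
L[8]='r': occ=0, LF[8]=C('r')+0=1+0=1
L[9]='v': occ=0, LF[9]=C('v')+0=10+0=10
L[10]='t': occ=1, LF[10]=C('t')+1=5+1=6
L[11]='x': occ=0, LF[11]=C('x')+0=13+0=13
L[12]='u': occ=2, LF[12]=C('u')+2=7+2=9
L[13]='$': occ=0, LF[13]=C('$')+0=0+0=0
L[14]='v': occ=1, LF[14]=C('v')+1=10+1=11
L[15]='r': occ=1, LF[15]=C('r')+1=1+1=2

Answer: 12 3 7 4 14 8 15 5 1 10 6 13 9 0 11 2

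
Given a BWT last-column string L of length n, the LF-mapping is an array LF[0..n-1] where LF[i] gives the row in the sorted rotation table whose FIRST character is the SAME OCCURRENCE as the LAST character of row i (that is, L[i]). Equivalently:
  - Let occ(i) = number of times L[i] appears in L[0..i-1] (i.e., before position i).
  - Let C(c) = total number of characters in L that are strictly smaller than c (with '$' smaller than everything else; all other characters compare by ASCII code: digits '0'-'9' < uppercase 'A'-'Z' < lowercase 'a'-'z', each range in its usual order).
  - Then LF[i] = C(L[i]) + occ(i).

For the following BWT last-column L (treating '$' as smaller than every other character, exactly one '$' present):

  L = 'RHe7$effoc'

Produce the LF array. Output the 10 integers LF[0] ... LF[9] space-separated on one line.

Char counts: '$':1, '7':1, 'H':1, 'R':1, 'c':1, 'e':2, 'f':2, 'o':1
C (first-col start): C('$')=0, C('7')=1, C('H')=2, C('R')=3, C('c')=4, C('e')=5, C('f')=7, C('o')=9
L[0]='R': occ=0, LF[0]=C('R')+0=3+0=3
L[1]='H': occ=0, LF[1]=C('H')+0=2+0=2
L[2]='e': occ=0, LF[2]=C('e')+0=5+0=5
L[3]='7': occ=0, LF[3]=C('7')+0=1+0=1
L[4]='$': occ=0, LF[4]=C('$')+0=0+0=0
L[5]='e': occ=1, LF[5]=C('e')+1=5+1=6
L[6]='f': occ=0, LF[6]=C('f')+0=7+0=7
L[7]='f': occ=1, LF[7]=C('f')+1=7+1=8
L[8]='o': occ=0, LF[8]=C('o')+0=9+0=9
L[9]='c': occ=0, LF[9]=C('c')+0=4+0=4

Answer: 3 2 5 1 0 6 7 8 9 4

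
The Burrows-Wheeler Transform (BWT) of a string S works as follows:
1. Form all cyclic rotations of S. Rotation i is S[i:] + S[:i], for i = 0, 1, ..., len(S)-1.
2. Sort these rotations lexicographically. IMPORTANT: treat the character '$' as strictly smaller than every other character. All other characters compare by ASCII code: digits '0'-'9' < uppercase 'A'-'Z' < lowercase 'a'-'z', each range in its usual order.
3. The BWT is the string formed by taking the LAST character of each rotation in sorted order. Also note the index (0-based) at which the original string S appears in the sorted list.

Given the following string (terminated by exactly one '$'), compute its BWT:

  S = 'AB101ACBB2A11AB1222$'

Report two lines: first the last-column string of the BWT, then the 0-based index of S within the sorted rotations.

Answer: 21BAB10221B2$11AABCA
12

Derivation:
All 20 rotations (rotation i = S[i:]+S[:i]):
  rot[0] = AB101ACBB2A11AB1222$
  rot[1] = B101ACBB2A11AB1222$A
  rot[2] = 101ACBB2A11AB1222$AB
  rot[3] = 01ACBB2A11AB1222$AB1
  rot[4] = 1ACBB2A11AB1222$AB10
  rot[5] = ACBB2A11AB1222$AB101
  rot[6] = CBB2A11AB1222$AB101A
  rot[7] = BB2A11AB1222$AB101AC
  rot[8] = B2A11AB1222$AB101ACB
  rot[9] = 2A11AB1222$AB101ACBB
  rot[10] = A11AB1222$AB101ACBB2
  rot[11] = 11AB1222$AB101ACBB2A
  rot[12] = 1AB1222$AB101ACBB2A1
  rot[13] = AB1222$AB101ACBB2A11
  rot[14] = B1222$AB101ACBB2A11A
  rot[15] = 1222$AB101ACBB2A11AB
  rot[16] = 222$AB101ACBB2A11AB1
  rot[17] = 22$AB101ACBB2A11AB12
  rot[18] = 2$AB101ACBB2A11AB122
  rot[19] = $AB101ACBB2A11AB1222
Sorted (with $ < everything):
  sorted[0] = $AB101ACBB2A11AB1222  (last char: '2')
  sorted[1] = 01ACBB2A11AB1222$AB1  (last char: '1')
  sorted[2] = 101ACBB2A11AB1222$AB  (last char: 'B')
  sorted[3] = 11AB1222$AB101ACBB2A  (last char: 'A')
  sorted[4] = 1222$AB101ACBB2A11AB  (last char: 'B')
  sorted[5] = 1AB1222$AB101ACBB2A1  (last char: '1')
  sorted[6] = 1ACBB2A11AB1222$AB10  (last char: '0')
  sorted[7] = 2$AB101ACBB2A11AB122  (last char: '2')
  sorted[8] = 22$AB101ACBB2A11AB12  (last char: '2')
  sorted[9] = 222$AB101ACBB2A11AB1  (last char: '1')
  sorted[10] = 2A11AB1222$AB101ACBB  (last char: 'B')
  sorted[11] = A11AB1222$AB101ACBB2  (last char: '2')
  sorted[12] = AB101ACBB2A11AB1222$  (last char: '$')
  sorted[13] = AB1222$AB101ACBB2A11  (last char: '1')
  sorted[14] = ACBB2A11AB1222$AB101  (last char: '1')
  sorted[15] = B101ACBB2A11AB1222$A  (last char: 'A')
  sorted[16] = B1222$AB101ACBB2A11A  (last char: 'A')
  sorted[17] = B2A11AB1222$AB101ACB  (last char: 'B')
  sorted[18] = BB2A11AB1222$AB101AC  (last char: 'C')
  sorted[19] = CBB2A11AB1222$AB101A  (last char: 'A')
Last column: 21BAB10221B2$11AABCA
Original string S is at sorted index 12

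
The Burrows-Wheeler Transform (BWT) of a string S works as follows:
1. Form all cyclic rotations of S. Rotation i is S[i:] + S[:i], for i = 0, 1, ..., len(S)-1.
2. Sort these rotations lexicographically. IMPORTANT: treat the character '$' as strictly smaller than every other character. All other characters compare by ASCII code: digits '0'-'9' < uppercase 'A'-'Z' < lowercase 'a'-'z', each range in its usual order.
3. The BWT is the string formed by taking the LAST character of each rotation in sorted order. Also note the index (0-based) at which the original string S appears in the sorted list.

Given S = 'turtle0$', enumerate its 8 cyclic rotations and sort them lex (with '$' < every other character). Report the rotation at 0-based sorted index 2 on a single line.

Answer: e0$turtl

Derivation:
All 8 rotations (rotation i = S[i:]+S[:i]):
  rot[0] = turtle0$
  rot[1] = urtle0$t
  rot[2] = rtle0$tu
  rot[3] = tle0$tur
  rot[4] = le0$turt
  rot[5] = e0$turtl
  rot[6] = 0$turtle
  rot[7] = $turtle0
Sorted (with $ < everything):
  sorted[0] = $turtle0
  sorted[1] = 0$turtle
  sorted[2] = e0$turtl
  sorted[3] = le0$turt
  sorted[4] = rtle0$tu
  sorted[5] = tle0$tur
  sorted[6] = turtle0$
  sorted[7] = urtle0$t
sorted[2] = e0$turtl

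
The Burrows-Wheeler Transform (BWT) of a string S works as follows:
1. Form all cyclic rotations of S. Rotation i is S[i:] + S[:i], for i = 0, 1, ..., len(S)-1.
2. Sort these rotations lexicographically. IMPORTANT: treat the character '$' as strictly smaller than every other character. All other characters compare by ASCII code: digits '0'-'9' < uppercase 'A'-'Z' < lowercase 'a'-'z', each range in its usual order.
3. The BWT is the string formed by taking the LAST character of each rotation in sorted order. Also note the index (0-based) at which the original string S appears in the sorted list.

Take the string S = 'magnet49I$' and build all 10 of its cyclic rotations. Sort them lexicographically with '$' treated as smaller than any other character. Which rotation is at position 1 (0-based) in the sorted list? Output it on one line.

All 10 rotations (rotation i = S[i:]+S[:i]):
  rot[0] = magnet49I$
  rot[1] = agnet49I$m
  rot[2] = gnet49I$ma
  rot[3] = net49I$mag
  rot[4] = et49I$magn
  rot[5] = t49I$magne
  rot[6] = 49I$magnet
  rot[7] = 9I$magnet4
  rot[8] = I$magnet49
  rot[9] = $magnet49I
Sorted (with $ < everything):
  sorted[0] = $magnet49I
  sorted[1] = 49I$magnet
  sorted[2] = 9I$magnet4
  sorted[3] = I$magnet49
  sorted[4] = agnet49I$m
  sorted[5] = et49I$magn
  sorted[6] = gnet49I$ma
  sorted[7] = magnet49I$
  sorted[8] = net49I$mag
  sorted[9] = t49I$magne
sorted[1] = 49I$magnet

Answer: 49I$magnet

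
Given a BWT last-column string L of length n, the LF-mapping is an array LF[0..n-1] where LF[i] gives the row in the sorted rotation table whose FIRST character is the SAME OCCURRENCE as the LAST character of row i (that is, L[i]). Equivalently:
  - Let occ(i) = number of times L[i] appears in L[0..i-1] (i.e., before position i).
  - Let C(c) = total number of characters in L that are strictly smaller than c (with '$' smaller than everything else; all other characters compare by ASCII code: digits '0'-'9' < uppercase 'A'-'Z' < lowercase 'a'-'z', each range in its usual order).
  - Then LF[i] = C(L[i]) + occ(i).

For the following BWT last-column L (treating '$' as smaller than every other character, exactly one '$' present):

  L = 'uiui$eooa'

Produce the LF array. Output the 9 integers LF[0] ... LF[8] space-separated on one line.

Answer: 7 3 8 4 0 2 5 6 1

Derivation:
Char counts: '$':1, 'a':1, 'e':1, 'i':2, 'o':2, 'u':2
C (first-col start): C('$')=0, C('a')=1, C('e')=2, C('i')=3, C('o')=5, C('u')=7
L[0]='u': occ=0, LF[0]=C('u')+0=7+0=7
L[1]='i': occ=0, LF[1]=C('i')+0=3+0=3
L[2]='u': occ=1, LF[2]=C('u')+1=7+1=8
L[3]='i': occ=1, LF[3]=C('i')+1=3+1=4
L[4]='$': occ=0, LF[4]=C('$')+0=0+0=0
L[5]='e': occ=0, LF[5]=C('e')+0=2+0=2
L[6]='o': occ=0, LF[6]=C('o')+0=5+0=5
L[7]='o': occ=1, LF[7]=C('o')+1=5+1=6
L[8]='a': occ=0, LF[8]=C('a')+0=1+0=1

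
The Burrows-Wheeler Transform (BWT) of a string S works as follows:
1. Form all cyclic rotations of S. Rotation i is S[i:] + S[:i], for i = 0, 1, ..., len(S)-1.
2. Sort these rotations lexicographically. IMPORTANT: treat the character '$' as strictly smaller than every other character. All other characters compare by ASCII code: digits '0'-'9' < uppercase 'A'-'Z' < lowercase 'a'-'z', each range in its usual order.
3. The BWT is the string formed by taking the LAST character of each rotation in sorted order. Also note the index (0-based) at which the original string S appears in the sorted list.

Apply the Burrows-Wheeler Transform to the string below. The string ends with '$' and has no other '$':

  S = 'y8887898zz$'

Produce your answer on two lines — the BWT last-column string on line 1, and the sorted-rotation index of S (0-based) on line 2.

Answer: z888y798$z8
8

Derivation:
All 11 rotations (rotation i = S[i:]+S[:i]):
  rot[0] = y8887898zz$
  rot[1] = 8887898zz$y
  rot[2] = 887898zz$y8
  rot[3] = 87898zz$y88
  rot[4] = 7898zz$y888
  rot[5] = 898zz$y8887
  rot[6] = 98zz$y88878
  rot[7] = 8zz$y888789
  rot[8] = zz$y8887898
  rot[9] = z$y8887898z
  rot[10] = $y8887898zz
Sorted (with $ < everything):
  sorted[0] = $y8887898zz  (last char: 'z')
  sorted[1] = 7898zz$y888  (last char: '8')
  sorted[2] = 87898zz$y88  (last char: '8')
  sorted[3] = 887898zz$y8  (last char: '8')
  sorted[4] = 8887898zz$y  (last char: 'y')
  sorted[5] = 898zz$y8887  (last char: '7')
  sorted[6] = 8zz$y888789  (last char: '9')
  sorted[7] = 98zz$y88878  (last char: '8')
  sorted[8] = y8887898zz$  (last char: '$')
  sorted[9] = z$y8887898z  (last char: 'z')
  sorted[10] = zz$y8887898  (last char: '8')
Last column: z888y798$z8
Original string S is at sorted index 8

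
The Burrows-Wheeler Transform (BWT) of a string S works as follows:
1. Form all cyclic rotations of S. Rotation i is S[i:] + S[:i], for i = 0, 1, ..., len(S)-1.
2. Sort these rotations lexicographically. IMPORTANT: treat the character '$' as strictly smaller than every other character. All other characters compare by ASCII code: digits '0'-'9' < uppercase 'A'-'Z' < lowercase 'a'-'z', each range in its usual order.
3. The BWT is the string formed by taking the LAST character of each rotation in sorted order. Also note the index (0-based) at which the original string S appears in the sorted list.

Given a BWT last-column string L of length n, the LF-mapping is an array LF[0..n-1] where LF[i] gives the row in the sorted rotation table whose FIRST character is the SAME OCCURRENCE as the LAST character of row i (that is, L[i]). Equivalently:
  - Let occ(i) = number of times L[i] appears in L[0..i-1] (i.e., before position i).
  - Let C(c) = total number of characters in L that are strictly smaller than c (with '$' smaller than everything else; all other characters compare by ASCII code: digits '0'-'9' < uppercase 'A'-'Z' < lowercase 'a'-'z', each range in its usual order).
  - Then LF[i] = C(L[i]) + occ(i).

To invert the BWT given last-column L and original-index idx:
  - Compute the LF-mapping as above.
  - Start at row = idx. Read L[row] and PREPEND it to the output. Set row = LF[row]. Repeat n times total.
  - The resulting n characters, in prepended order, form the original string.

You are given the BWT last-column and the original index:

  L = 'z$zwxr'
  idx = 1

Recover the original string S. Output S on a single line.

LF mapping: 4 0 5 2 3 1
Walk LF starting at row 1, prepending L[row]:
  step 1: row=1, L[1]='$', prepend. Next row=LF[1]=0
  step 2: row=0, L[0]='z', prepend. Next row=LF[0]=4
  step 3: row=4, L[4]='x', prepend. Next row=LF[4]=3
  step 4: row=3, L[3]='w', prepend. Next row=LF[3]=2
  step 5: row=2, L[2]='z', prepend. Next row=LF[2]=5
  step 6: row=5, L[5]='r', prepend. Next row=LF[5]=1
Reversed output: rzwxz$

Answer: rzwxz$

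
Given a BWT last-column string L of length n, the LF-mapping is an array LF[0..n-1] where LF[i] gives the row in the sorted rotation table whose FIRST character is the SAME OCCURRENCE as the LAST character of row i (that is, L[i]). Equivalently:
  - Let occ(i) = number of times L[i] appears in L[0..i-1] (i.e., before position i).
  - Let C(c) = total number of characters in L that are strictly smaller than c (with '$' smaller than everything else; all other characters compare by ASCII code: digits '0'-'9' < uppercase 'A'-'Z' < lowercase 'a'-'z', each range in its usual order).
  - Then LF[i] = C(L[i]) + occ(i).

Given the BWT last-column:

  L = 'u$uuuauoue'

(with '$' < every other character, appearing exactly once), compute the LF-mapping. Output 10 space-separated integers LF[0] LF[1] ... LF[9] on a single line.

Char counts: '$':1, 'a':1, 'e':1, 'o':1, 'u':6
C (first-col start): C('$')=0, C('a')=1, C('e')=2, C('o')=3, C('u')=4
L[0]='u': occ=0, LF[0]=C('u')+0=4+0=4
L[1]='$': occ=0, LF[1]=C('$')+0=0+0=0
L[2]='u': occ=1, LF[2]=C('u')+1=4+1=5
L[3]='u': occ=2, LF[3]=C('u')+2=4+2=6
L[4]='u': occ=3, LF[4]=C('u')+3=4+3=7
L[5]='a': occ=0, LF[5]=C('a')+0=1+0=1
L[6]='u': occ=4, LF[6]=C('u')+4=4+4=8
L[7]='o': occ=0, LF[7]=C('o')+0=3+0=3
L[8]='u': occ=5, LF[8]=C('u')+5=4+5=9
L[9]='e': occ=0, LF[9]=C('e')+0=2+0=2

Answer: 4 0 5 6 7 1 8 3 9 2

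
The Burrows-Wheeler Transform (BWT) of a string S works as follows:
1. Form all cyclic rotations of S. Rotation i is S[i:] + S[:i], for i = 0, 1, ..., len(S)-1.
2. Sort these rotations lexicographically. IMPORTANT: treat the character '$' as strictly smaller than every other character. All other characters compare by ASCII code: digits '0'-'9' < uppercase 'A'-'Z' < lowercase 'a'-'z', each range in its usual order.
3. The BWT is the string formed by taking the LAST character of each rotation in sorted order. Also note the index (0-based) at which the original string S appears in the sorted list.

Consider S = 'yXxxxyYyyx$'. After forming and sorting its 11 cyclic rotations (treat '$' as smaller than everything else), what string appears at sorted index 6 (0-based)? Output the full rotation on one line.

Answer: xyYyyx$yXxx

Derivation:
All 11 rotations (rotation i = S[i:]+S[:i]):
  rot[0] = yXxxxyYyyx$
  rot[1] = XxxxyYyyx$y
  rot[2] = xxxyYyyx$yX
  rot[3] = xxyYyyx$yXx
  rot[4] = xyYyyx$yXxx
  rot[5] = yYyyx$yXxxx
  rot[6] = Yyyx$yXxxxy
  rot[7] = yyx$yXxxxyY
  rot[8] = yx$yXxxxyYy
  rot[9] = x$yXxxxyYyy
  rot[10] = $yXxxxyYyyx
Sorted (with $ < everything):
  sorted[0] = $yXxxxyYyyx
  sorted[1] = XxxxyYyyx$y
  sorted[2] = Yyyx$yXxxxy
  sorted[3] = x$yXxxxyYyy
  sorted[4] = xxxyYyyx$yX
  sorted[5] = xxyYyyx$yXx
  sorted[6] = xyYyyx$yXxx
  sorted[7] = yXxxxyYyyx$
  sorted[8] = yYyyx$yXxxx
  sorted[9] = yx$yXxxxyYy
  sorted[10] = yyx$yXxxxyY
sorted[6] = xyYyyx$yXxx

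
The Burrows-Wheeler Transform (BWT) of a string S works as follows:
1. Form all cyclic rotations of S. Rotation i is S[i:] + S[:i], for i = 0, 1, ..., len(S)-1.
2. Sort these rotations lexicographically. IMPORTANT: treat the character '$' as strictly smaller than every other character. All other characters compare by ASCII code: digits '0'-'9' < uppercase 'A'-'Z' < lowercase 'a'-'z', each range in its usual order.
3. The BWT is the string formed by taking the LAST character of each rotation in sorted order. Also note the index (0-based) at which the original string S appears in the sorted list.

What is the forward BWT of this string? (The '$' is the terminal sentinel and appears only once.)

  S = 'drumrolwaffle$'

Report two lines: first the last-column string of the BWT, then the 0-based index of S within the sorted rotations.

All 14 rotations (rotation i = S[i:]+S[:i]):
  rot[0] = drumrolwaffle$
  rot[1] = rumrolwaffle$d
  rot[2] = umrolwaffle$dr
  rot[3] = mrolwaffle$dru
  rot[4] = rolwaffle$drum
  rot[5] = olwaffle$drumr
  rot[6] = lwaffle$drumro
  rot[7] = waffle$drumrol
  rot[8] = affle$drumrolw
  rot[9] = ffle$drumrolwa
  rot[10] = fle$drumrolwaf
  rot[11] = le$drumrolwaff
  rot[12] = e$drumrolwaffl
  rot[13] = $drumrolwaffle
Sorted (with $ < everything):
  sorted[0] = $drumrolwaffle  (last char: 'e')
  sorted[1] = affle$drumrolw  (last char: 'w')
  sorted[2] = drumrolwaffle$  (last char: '$')
  sorted[3] = e$drumrolwaffl  (last char: 'l')
  sorted[4] = ffle$drumrolwa  (last char: 'a')
  sorted[5] = fle$drumrolwaf  (last char: 'f')
  sorted[6] = le$drumrolwaff  (last char: 'f')
  sorted[7] = lwaffle$drumro  (last char: 'o')
  sorted[8] = mrolwaffle$dru  (last char: 'u')
  sorted[9] = olwaffle$drumr  (last char: 'r')
  sorted[10] = rolwaffle$drum  (last char: 'm')
  sorted[11] = rumrolwaffle$d  (last char: 'd')
  sorted[12] = umrolwaffle$dr  (last char: 'r')
  sorted[13] = waffle$drumrol  (last char: 'l')
Last column: ew$laffourmdrl
Original string S is at sorted index 2

Answer: ew$laffourmdrl
2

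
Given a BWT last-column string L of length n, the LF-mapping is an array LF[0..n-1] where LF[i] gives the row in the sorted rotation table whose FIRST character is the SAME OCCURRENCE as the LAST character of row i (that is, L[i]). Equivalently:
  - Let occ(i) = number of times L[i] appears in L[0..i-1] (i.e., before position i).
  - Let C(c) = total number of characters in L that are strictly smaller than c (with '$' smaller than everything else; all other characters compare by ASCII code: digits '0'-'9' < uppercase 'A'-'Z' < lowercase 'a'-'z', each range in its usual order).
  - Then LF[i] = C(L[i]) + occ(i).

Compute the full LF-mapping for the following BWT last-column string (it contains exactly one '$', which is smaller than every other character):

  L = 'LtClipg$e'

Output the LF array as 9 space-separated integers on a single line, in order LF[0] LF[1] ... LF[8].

Answer: 2 8 1 6 5 7 4 0 3

Derivation:
Char counts: '$':1, 'C':1, 'L':1, 'e':1, 'g':1, 'i':1, 'l':1, 'p':1, 't':1
C (first-col start): C('$')=0, C('C')=1, C('L')=2, C('e')=3, C('g')=4, C('i')=5, C('l')=6, C('p')=7, C('t')=8
L[0]='L': occ=0, LF[0]=C('L')+0=2+0=2
L[1]='t': occ=0, LF[1]=C('t')+0=8+0=8
L[2]='C': occ=0, LF[2]=C('C')+0=1+0=1
L[3]='l': occ=0, LF[3]=C('l')+0=6+0=6
L[4]='i': occ=0, LF[4]=C('i')+0=5+0=5
L[5]='p': occ=0, LF[5]=C('p')+0=7+0=7
L[6]='g': occ=0, LF[6]=C('g')+0=4+0=4
L[7]='$': occ=0, LF[7]=C('$')+0=0+0=0
L[8]='e': occ=0, LF[8]=C('e')+0=3+0=3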